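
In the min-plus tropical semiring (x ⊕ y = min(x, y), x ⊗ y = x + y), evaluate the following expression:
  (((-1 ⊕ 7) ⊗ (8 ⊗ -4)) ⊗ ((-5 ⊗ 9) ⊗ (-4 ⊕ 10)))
(((-1 ⊕ 7) ⊗ (8 ⊗ -4)) ⊗ ((-5 ⊗ 9) ⊗ (-4 ⊕ 10))) = 3

Expand innermost to outermost. Recall ⊕ takes the minimum of its arguments and ⊗ takes their sum. Working out the expression (((-1 ⊕ 7) ⊗ (8 ⊗ -4)) ⊗ ((-5 ⊗ 9) ⊗ (-4 ⊕ 10))) gives 3.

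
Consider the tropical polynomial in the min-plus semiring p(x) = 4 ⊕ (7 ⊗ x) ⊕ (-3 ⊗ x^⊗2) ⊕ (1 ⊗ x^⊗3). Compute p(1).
p(1) = -1

A tropical monomial a ⊗ x^⊗i evaluates to a + i · x. Evaluating each term at x = 1:
  Term 0 contributes 4 + 0 · 1 = 4
  Term 1 contributes 7 + 1 · 1 = 8
  Term 2 contributes -3 + 2 · 1 = -1
  Term 3 contributes 1 + 3 · 1 = 4
p(1) = ⊕ of these = min[4, 8, -1, 4] = -1.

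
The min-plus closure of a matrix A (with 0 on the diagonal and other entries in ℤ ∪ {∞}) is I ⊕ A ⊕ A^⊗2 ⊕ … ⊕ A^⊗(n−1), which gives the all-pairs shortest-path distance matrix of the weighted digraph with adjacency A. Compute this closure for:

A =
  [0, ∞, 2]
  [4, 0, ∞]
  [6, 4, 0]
Closure =
  [0, 6, 2]
  [4, 0, 6]
  [6, 4, 0]

This is the Floyd-Warshall all-pairs shortest-path computation. For each intermediate vertex k = 0, 1, …, 2, update dist[i][j] ← min(dist[i][j], dist[i][k] + dist[k][j]). The final matrix gives, for each (i, j), the minimum total weight of any directed path from i to j (possibly empty when i = j).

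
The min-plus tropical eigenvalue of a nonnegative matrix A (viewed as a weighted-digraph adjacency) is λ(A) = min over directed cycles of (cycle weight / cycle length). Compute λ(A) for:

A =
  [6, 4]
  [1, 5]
λ(A) = 5/2

Enumerate directed cycles and compute their means (weight / length). Sample:
  cycle 0 → 0: weight = 6, length = 1, mean = 6/1 ≈ 6.000
  cycle 1 → 1: weight = 5, length = 1, mean = 5/1 ≈ 5.000
  cycle 0 → 1 → 0: weight = 5, length = 2, mean = 5/2 ≈ 2.500
  cycle 1 → 0 → 1: weight = 5, length = 2, mean = 5/2 ≈ 2.500
Minimum mean = 2.500, attained e.g. along the cycle 0 → 1 → 0 with weight 5 and length 2. So λ(A) = 5/2 = 5/2.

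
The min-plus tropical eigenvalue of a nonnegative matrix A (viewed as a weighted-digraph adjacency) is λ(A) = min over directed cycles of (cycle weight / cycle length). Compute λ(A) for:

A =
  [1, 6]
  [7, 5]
λ(A) = 1

Enumerate directed cycles and compute their means (weight / length). Sample:
  cycle 0 → 0: weight = 1, length = 1, mean = 1/1 ≈ 1.000
  cycle 1 → 1: weight = 5, length = 1, mean = 5/1 ≈ 5.000
  cycle 0 → 1 → 0: weight = 13, length = 2, mean = 13/2 ≈ 6.500
  cycle 1 → 0 → 1: weight = 13, length = 2, mean = 13/2 ≈ 6.500
Minimum mean = 1.000, attained e.g. along the cycle 0 → 0 with weight 1 and length 1. So λ(A) = 1/1 = 1.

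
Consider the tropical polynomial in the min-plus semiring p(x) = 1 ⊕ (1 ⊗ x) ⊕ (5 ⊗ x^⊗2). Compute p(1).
p(1) = 1

A tropical monomial a ⊗ x^⊗i evaluates to a + i · x. Evaluating each term at x = 1:
  Term 0 contributes 1 + 0 · 1 = 1
  Term 1 contributes 1 + 1 · 1 = 2
  Term 2 contributes 5 + 2 · 1 = 7
p(1) = ⊕ of these = min[1, 2, 7] = 1.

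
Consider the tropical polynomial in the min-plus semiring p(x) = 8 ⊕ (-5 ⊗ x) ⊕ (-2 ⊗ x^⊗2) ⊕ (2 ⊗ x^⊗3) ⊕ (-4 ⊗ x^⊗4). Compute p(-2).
p(-2) = -12

A tropical monomial a ⊗ x^⊗i evaluates to a + i · x. Evaluating each term at x = -2:
  Term 0 contributes 8 + 0 · -2 = 8
  Term 1 contributes -5 + 1 · -2 = -7
  Term 2 contributes -2 + 2 · -2 = -6
  Term 3 contributes 2 + 3 · -2 = -4
  Term 4 contributes -4 + 4 · -2 = -12
p(-2) = ⊕ of these = min[8, -7, -6, -4, -12] = -12.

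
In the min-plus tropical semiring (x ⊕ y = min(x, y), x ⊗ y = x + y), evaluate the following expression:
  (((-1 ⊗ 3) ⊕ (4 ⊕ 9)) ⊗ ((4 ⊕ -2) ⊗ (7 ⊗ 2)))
(((-1 ⊗ 3) ⊕ (4 ⊕ 9)) ⊗ ((4 ⊕ -2) ⊗ (7 ⊗ 2))) = 9

Expand innermost to outermost. Recall ⊕ takes the minimum of its arguments and ⊗ takes their sum. Working out the expression (((-1 ⊗ 3) ⊕ (4 ⊕ 9)) ⊗ ((4 ⊕ -2) ⊗ (7 ⊗ 2))) gives 9.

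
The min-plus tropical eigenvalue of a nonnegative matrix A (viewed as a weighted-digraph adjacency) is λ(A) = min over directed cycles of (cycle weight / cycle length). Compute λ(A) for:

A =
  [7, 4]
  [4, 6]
λ(A) = 4

Enumerate directed cycles and compute their means (weight / length). Sample:
  cycle 0 → 0: weight = 7, length = 1, mean = 7/1 ≈ 7.000
  cycle 1 → 1: weight = 6, length = 1, mean = 6/1 ≈ 6.000
  cycle 0 → 1 → 0: weight = 8, length = 2, mean = 8/2 ≈ 4.000
  cycle 1 → 0 → 1: weight = 8, length = 2, mean = 8/2 ≈ 4.000
Minimum mean = 4.000, attained e.g. along the cycle 0 → 1 → 0 with weight 8 and length 2. So λ(A) = 8/2 = 4.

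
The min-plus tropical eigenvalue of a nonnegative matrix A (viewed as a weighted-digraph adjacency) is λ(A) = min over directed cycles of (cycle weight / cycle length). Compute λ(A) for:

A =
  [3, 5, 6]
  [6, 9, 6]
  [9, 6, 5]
λ(A) = 3

Enumerate directed cycles and compute their means (weight / length). Sample:
  cycle 0 → 0: weight = 3, length = 1, mean = 3/1 ≈ 3.000
  cycle 1 → 1: weight = 9, length = 1, mean = 9/1 ≈ 9.000
  cycle 2 → 2: weight = 5, length = 1, mean = 5/1 ≈ 5.000
  cycle 0 → 1 → 0: weight = 11, length = 2, mean = 11/2 ≈ 5.500
  cycle 0 → 2 → 0: weight = 15, length = 2, mean = 15/2 ≈ 7.500
  cycle 1 → 0 → 1: weight = 11, length = 2, mean = 11/2 ≈ 5.500
Minimum mean = 3.000, attained e.g. along the cycle 0 → 0 with weight 3 and length 1. So λ(A) = 3/1 = 3.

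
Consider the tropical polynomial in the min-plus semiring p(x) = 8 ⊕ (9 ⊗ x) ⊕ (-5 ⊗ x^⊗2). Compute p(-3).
p(-3) = -11

A tropical monomial a ⊗ x^⊗i evaluates to a + i · x. Evaluating each term at x = -3:
  Term 0 contributes 8 + 0 · -3 = 8
  Term 1 contributes 9 + 1 · -3 = 6
  Term 2 contributes -5 + 2 · -3 = -11
p(-3) = ⊕ of these = min[8, 6, -11] = -11.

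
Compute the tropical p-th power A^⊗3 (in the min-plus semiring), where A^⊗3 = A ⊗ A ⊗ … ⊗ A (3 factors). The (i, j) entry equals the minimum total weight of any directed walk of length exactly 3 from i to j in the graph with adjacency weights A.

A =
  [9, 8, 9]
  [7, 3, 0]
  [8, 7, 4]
A^⊗3 =
  [16, 14, 11]
  [11, 9, 6]
  [15, 13, 10]

Each entry (A^⊗3)_ij equals the minimum over all length-3 walks i = v_0 → v_1 → … → v_3 = j of Σ_t A[v_t][v_{t+1}]. For example, for (i, j) = (0, 2) we minimise over 9 possible intermediate vertex sequences; the minimum is 11, attained along the walk 0 → 1 → 1 → 2.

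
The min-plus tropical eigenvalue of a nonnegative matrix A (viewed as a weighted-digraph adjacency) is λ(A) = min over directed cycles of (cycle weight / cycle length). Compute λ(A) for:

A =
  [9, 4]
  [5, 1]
λ(A) = 1

Enumerate directed cycles and compute their means (weight / length). Sample:
  cycle 0 → 0: weight = 9, length = 1, mean = 9/1 ≈ 9.000
  cycle 1 → 1: weight = 1, length = 1, mean = 1/1 ≈ 1.000
  cycle 0 → 1 → 0: weight = 9, length = 2, mean = 9/2 ≈ 4.500
  cycle 1 → 0 → 1: weight = 9, length = 2, mean = 9/2 ≈ 4.500
Minimum mean = 1.000, attained e.g. along the cycle 1 → 1 with weight 1 and length 1. So λ(A) = 1/1 = 1.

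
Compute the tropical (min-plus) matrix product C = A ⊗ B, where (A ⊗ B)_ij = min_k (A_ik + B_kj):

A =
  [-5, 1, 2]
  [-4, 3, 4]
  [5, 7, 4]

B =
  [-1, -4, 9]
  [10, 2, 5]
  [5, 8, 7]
A ⊗ B =
  [-6, -9, 4]
  [-5, -8, 5]
  [4, 1, 11]

Apply the min-plus product entry-by-entry:
  C[0][0] = min over k of (A[0][0] + B[0][0] = -5 + -1 = -6, A[0][1] + B[1][0] = 1 + 10 = 11, A[0][2] + B[2][0] = 2 + 5 = 7) = -6 (attained at k = 0)
  C[0][1] = min over k of (A[0][0] + B[0][1] = -5 + -4 = -9, A[0][1] + B[1][1] = 1 + 2 = 3, A[0][2] + B[2][1] = 2 + 8 = 10) = -9 (attained at k = 0)
  C[0][2] = min over k of (A[0][0] + B[0][2] = -5 + 9 = 4, A[0][1] + B[1][2] = 1 + 5 = 6, A[0][2] + B[2][2] = 2 + 7 = 9) = 4 (attained at k = 0)
  C[1][0] = min over k of (A[1][0] + B[0][0] = -4 + -1 = -5, A[1][1] + B[1][0] = 3 + 10 = 13, A[1][2] + B[2][0] = 4 + 5 = 9) = -5 (attained at k = 0)
  C[1][1] = min over k of (A[1][0] + B[0][1] = -4 + -4 = -8, A[1][1] + B[1][1] = 3 + 2 = 5, A[1][2] + B[2][1] = 4 + 8 = 12) = -8 (attained at k = 0)
  C[1][2] = min over k of (A[1][0] + B[0][2] = -4 + 9 = 5, A[1][1] + B[1][2] = 3 + 5 = 8, A[1][2] + B[2][2] = 4 + 7 = 11) = 5 (attained at k = 0)
  C[2][0] = min over k of (A[2][0] + B[0][0] = 5 + -1 = 4, A[2][1] + B[1][0] = 7 + 10 = 17, A[2][2] + B[2][0] = 4 + 5 = 9) = 4 (attained at k = 0)
  C[2][1] = min over k of (A[2][0] + B[0][1] = 5 + -4 = 1, A[2][1] + B[1][1] = 7 + 2 = 9, A[2][2] + B[2][1] = 4 + 8 = 12) = 1 (attained at k = 0)
  C[2][2] = min over k of (A[2][0] + B[0][2] = 5 + 9 = 14, A[2][1] + B[1][2] = 7 + 5 = 12, A[2][2] + B[2][2] = 4 + 7 = 11) = 11 (attained at k = 2)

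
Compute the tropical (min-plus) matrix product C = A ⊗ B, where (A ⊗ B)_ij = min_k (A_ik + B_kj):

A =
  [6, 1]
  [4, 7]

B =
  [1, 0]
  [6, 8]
A ⊗ B =
  [7, 6]
  [5, 4]

Apply the min-plus product entry-by-entry:
  C[0][0] = min over k of (A[0][0] + B[0][0] = 6 + 1 = 7, A[0][1] + B[1][0] = 1 + 6 = 7) = 7 (attained at k = 0)
  C[0][1] = min over k of (A[0][0] + B[0][1] = 6 + 0 = 6, A[0][1] + B[1][1] = 1 + 8 = 9) = 6 (attained at k = 0)
  C[1][0] = min over k of (A[1][0] + B[0][0] = 4 + 1 = 5, A[1][1] + B[1][0] = 7 + 6 = 13) = 5 (attained at k = 0)
  C[1][1] = min over k of (A[1][0] + B[0][1] = 4 + 0 = 4, A[1][1] + B[1][1] = 7 + 8 = 15) = 4 (attained at k = 0)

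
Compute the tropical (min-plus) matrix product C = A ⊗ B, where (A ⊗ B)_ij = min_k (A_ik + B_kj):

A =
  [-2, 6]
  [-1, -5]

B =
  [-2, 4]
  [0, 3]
A ⊗ B =
  [-4, 2]
  [-5, -2]

Apply the min-plus product entry-by-entry:
  C[0][0] = min over k of (A[0][0] + B[0][0] = -2 + -2 = -4, A[0][1] + B[1][0] = 6 + 0 = 6) = -4 (attained at k = 0)
  C[0][1] = min over k of (A[0][0] + B[0][1] = -2 + 4 = 2, A[0][1] + B[1][1] = 6 + 3 = 9) = 2 (attained at k = 0)
  C[1][0] = min over k of (A[1][0] + B[0][0] = -1 + -2 = -3, A[1][1] + B[1][0] = -5 + 0 = -5) = -5 (attained at k = 1)
  C[1][1] = min over k of (A[1][0] + B[0][1] = -1 + 4 = 3, A[1][1] + B[1][1] = -5 + 3 = -2) = -2 (attained at k = 1)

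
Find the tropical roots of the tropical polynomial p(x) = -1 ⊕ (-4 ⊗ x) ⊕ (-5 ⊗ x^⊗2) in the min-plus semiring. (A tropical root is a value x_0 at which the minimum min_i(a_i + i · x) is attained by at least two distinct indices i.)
Roots: {1, 3}

Each tropical root is a break point of the lower envelope of the lines y = a_i + i · x (there are 3 lines, with slopes 0, 1, ..., 2). Only the lines that attain the minimum somewhere contribute to roots; other lines are dominated. Here the surviving (envelope) indices are i = 2, i = 1, i = 0.
Intersections between consecutive envelope lines give the roots: for adjacent envelope indices i < j the intersection is x = (a_i − a_j) / (j − i). Reading off the sorted break points: {1, 3}.
Verification: at each break x_0, at least two indices attain the minimum of min_i(a_i + i · x_0).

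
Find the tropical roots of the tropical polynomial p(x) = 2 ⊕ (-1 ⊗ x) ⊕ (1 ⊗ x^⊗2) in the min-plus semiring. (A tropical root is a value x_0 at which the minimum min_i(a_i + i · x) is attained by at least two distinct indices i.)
Roots: {-2, 3}

Each tropical root is a break point of the lower envelope of the lines y = a_i + i · x (there are 3 lines, with slopes 0, 1, ..., 2). Only the lines that attain the minimum somewhere contribute to roots; other lines are dominated. Here the surviving (envelope) indices are i = 2, i = 1, i = 0.
Intersections between consecutive envelope lines give the roots: for adjacent envelope indices i < j the intersection is x = (a_i − a_j) / (j − i). Reading off the sorted break points: {-2, 3}.
Verification: at each break x_0, at least two indices attain the minimum of min_i(a_i + i · x_0).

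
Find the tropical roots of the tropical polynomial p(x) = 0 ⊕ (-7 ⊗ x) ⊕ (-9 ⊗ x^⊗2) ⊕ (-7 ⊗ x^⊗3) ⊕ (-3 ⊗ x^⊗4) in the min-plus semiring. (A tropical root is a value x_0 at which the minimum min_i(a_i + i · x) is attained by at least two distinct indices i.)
Roots: {-4, -2, 2, 7}

Each tropical root is a break point of the lower envelope of the lines y = a_i + i · x (there are 5 lines, with slopes 0, 1, ..., 4). Only the lines that attain the minimum somewhere contribute to roots; other lines are dominated. Here the surviving (envelope) indices are i = 4, i = 3, i = 2, i = 1, i = 0.
Intersections between consecutive envelope lines give the roots: for adjacent envelope indices i < j the intersection is x = (a_i − a_j) / (j − i). Reading off the sorted break points: {-4, -2, 2, 7}.
Verification: at each break x_0, at least two indices attain the minimum of min_i(a_i + i · x_0).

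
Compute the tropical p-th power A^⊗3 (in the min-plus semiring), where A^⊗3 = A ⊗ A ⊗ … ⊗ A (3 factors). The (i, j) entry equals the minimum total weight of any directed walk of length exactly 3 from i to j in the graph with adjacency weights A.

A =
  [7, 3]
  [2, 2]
A^⊗3 =
  [7, 7]
  [6, 6]

Each entry (A^⊗3)_ij equals the minimum over all length-3 walks i = v_0 → v_1 → … → v_3 = j of Σ_t A[v_t][v_{t+1}]. For example, for (i, j) = (0, 1) we minimise over 4 possible intermediate vertex sequences; the minimum is 7, attained along the walk 0 → 1 → 1 → 1.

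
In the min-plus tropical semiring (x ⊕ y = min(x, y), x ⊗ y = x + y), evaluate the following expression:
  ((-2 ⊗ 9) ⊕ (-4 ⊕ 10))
((-2 ⊗ 9) ⊕ (-4 ⊕ 10)) = -4

Expand innermost to outermost. Recall ⊕ takes the minimum of its arguments and ⊗ takes their sum. Working out the expression ((-2 ⊗ 9) ⊕ (-4 ⊕ 10)) gives -4.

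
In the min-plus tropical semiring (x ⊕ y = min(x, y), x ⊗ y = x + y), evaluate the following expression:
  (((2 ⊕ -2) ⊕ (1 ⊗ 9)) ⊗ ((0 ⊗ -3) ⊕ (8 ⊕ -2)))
(((2 ⊕ -2) ⊕ (1 ⊗ 9)) ⊗ ((0 ⊗ -3) ⊕ (8 ⊕ -2))) = -5

Expand innermost to outermost. Recall ⊕ takes the minimum of its arguments and ⊗ takes their sum. Working out the expression (((2 ⊕ -2) ⊕ (1 ⊗ 9)) ⊗ ((0 ⊗ -3) ⊕ (8 ⊕ -2))) gives -5.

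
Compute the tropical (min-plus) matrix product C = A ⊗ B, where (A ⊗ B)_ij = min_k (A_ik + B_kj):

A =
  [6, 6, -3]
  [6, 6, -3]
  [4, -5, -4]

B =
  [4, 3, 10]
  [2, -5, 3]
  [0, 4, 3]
A ⊗ B =
  [-3, 1, 0]
  [-3, 1, 0]
  [-4, -10, -2]

Apply the min-plus product entry-by-entry:
  C[0][0] = min over k of (A[0][0] + B[0][0] = 6 + 4 = 10, A[0][1] + B[1][0] = 6 + 2 = 8, A[0][2] + B[2][0] = -3 + 0 = -3) = -3 (attained at k = 2)
  C[0][1] = min over k of (A[0][0] + B[0][1] = 6 + 3 = 9, A[0][1] + B[1][1] = 6 + -5 = 1, A[0][2] + B[2][1] = -3 + 4 = 1) = 1 (attained at k = 1)
  C[0][2] = min over k of (A[0][0] + B[0][2] = 6 + 10 = 16, A[0][1] + B[1][2] = 6 + 3 = 9, A[0][2] + B[2][2] = -3 + 3 = 0) = 0 (attained at k = 2)
  C[1][0] = min over k of (A[1][0] + B[0][0] = 6 + 4 = 10, A[1][1] + B[1][0] = 6 + 2 = 8, A[1][2] + B[2][0] = -3 + 0 = -3) = -3 (attained at k = 2)
  C[1][1] = min over k of (A[1][0] + B[0][1] = 6 + 3 = 9, A[1][1] + B[1][1] = 6 + -5 = 1, A[1][2] + B[2][1] = -3 + 4 = 1) = 1 (attained at k = 1)
  C[1][2] = min over k of (A[1][0] + B[0][2] = 6 + 10 = 16, A[1][1] + B[1][2] = 6 + 3 = 9, A[1][2] + B[2][2] = -3 + 3 = 0) = 0 (attained at k = 2)
  C[2][0] = min over k of (A[2][0] + B[0][0] = 4 + 4 = 8, A[2][1] + B[1][0] = -5 + 2 = -3, A[2][2] + B[2][0] = -4 + 0 = -4) = -4 (attained at k = 2)
  C[2][1] = min over k of (A[2][0] + B[0][1] = 4 + 3 = 7, A[2][1] + B[1][1] = -5 + -5 = -10, A[2][2] + B[2][1] = -4 + 4 = 0) = -10 (attained at k = 1)
  C[2][2] = min over k of (A[2][0] + B[0][2] = 4 + 10 = 14, A[2][1] + B[1][2] = -5 + 3 = -2, A[2][2] + B[2][2] = -4 + 3 = -1) = -2 (attained at k = 1)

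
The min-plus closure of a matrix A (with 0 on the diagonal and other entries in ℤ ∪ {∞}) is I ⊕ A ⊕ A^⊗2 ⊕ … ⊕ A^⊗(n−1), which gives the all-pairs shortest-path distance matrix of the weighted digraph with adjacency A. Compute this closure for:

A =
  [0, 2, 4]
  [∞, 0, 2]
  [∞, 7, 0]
Closure =
  [0, 2, 4]
  [∞, 0, 2]
  [∞, 7, 0]

This is the Floyd-Warshall all-pairs shortest-path computation. For each intermediate vertex k = 0, 1, …, 2, update dist[i][j] ← min(dist[i][j], dist[i][k] + dist[k][j]). The final matrix gives, for each (i, j), the minimum total weight of any directed path from i to j (possibly empty when i = j).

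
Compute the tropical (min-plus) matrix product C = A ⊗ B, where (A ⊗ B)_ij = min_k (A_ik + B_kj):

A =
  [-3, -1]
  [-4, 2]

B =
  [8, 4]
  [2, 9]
A ⊗ B =
  [1, 1]
  [4, 0]

Apply the min-plus product entry-by-entry:
  C[0][0] = min over k of (A[0][0] + B[0][0] = -3 + 8 = 5, A[0][1] + B[1][0] = -1 + 2 = 1) = 1 (attained at k = 1)
  C[0][1] = min over k of (A[0][0] + B[0][1] = -3 + 4 = 1, A[0][1] + B[1][1] = -1 + 9 = 8) = 1 (attained at k = 0)
  C[1][0] = min over k of (A[1][0] + B[0][0] = -4 + 8 = 4, A[1][1] + B[1][0] = 2 + 2 = 4) = 4 (attained at k = 0)
  C[1][1] = min over k of (A[1][0] + B[0][1] = -4 + 4 = 0, A[1][1] + B[1][1] = 2 + 9 = 11) = 0 (attained at k = 0)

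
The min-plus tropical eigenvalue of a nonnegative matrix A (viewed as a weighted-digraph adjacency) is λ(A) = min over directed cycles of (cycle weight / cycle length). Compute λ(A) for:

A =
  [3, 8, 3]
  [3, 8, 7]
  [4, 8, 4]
λ(A) = 3

Enumerate directed cycles and compute their means (weight / length). Sample:
  cycle 0 → 0: weight = 3, length = 1, mean = 3/1 ≈ 3.000
  cycle 1 → 1: weight = 8, length = 1, mean = 8/1 ≈ 8.000
  cycle 2 → 2: weight = 4, length = 1, mean = 4/1 ≈ 4.000
  cycle 0 → 1 → 0: weight = 11, length = 2, mean = 11/2 ≈ 5.500
  cycle 0 → 2 → 0: weight = 7, length = 2, mean = 7/2 ≈ 3.500
  cycle 1 → 0 → 1: weight = 11, length = 2, mean = 11/2 ≈ 5.500
Minimum mean = 3.000, attained e.g. along the cycle 0 → 0 with weight 3 and length 1. So λ(A) = 3/1 = 3.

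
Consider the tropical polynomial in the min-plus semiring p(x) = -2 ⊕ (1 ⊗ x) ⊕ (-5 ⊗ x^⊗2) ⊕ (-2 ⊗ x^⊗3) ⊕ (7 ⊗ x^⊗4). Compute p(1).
p(1) = -3

A tropical monomial a ⊗ x^⊗i evaluates to a + i · x. Evaluating each term at x = 1:
  Term 0 contributes -2 + 0 · 1 = -2
  Term 1 contributes 1 + 1 · 1 = 2
  Term 2 contributes -5 + 2 · 1 = -3
  Term 3 contributes -2 + 3 · 1 = 1
  Term 4 contributes 7 + 4 · 1 = 11
p(1) = ⊕ of these = min[-2, 2, -3, 1, 11] = -3.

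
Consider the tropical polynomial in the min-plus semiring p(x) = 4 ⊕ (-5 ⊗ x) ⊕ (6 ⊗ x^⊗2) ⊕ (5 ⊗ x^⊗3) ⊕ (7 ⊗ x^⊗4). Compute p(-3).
p(-3) = -8

A tropical monomial a ⊗ x^⊗i evaluates to a + i · x. Evaluating each term at x = -3:
  Term 0 contributes 4 + 0 · -3 = 4
  Term 1 contributes -5 + 1 · -3 = -8
  Term 2 contributes 6 + 2 · -3 = 0
  Term 3 contributes 5 + 3 · -3 = -4
  Term 4 contributes 7 + 4 · -3 = -5
p(-3) = ⊕ of these = min[4, -8, 0, -4, -5] = -8.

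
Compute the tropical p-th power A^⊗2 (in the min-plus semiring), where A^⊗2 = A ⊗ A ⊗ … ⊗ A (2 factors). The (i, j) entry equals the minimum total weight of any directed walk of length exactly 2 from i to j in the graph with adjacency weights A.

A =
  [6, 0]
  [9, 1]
A^⊗2 =
  [9, 1]
  [10, 2]

Each entry (A^⊗2)_ij equals the minimum over all length-2 walks i = v_0 → v_1 → … → v_2 = j of Σ_t A[v_t][v_{t+1}]. For example, for (i, j) = (0, 1) we minimise over 2 possible intermediate vertex sequences; the minimum is 1, attained along the walk 0 → 1 → 1.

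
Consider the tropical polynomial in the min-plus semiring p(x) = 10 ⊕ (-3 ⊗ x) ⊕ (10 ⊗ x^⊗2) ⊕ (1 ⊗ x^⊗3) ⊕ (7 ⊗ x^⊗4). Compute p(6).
p(6) = 3

A tropical monomial a ⊗ x^⊗i evaluates to a + i · x. Evaluating each term at x = 6:
  Term 0 contributes 10 + 0 · 6 = 10
  Term 1 contributes -3 + 1 · 6 = 3
  Term 2 contributes 10 + 2 · 6 = 22
  Term 3 contributes 1 + 3 · 6 = 19
  Term 4 contributes 7 + 4 · 6 = 31
p(6) = ⊕ of these = min[10, 3, 22, 19, 31] = 3.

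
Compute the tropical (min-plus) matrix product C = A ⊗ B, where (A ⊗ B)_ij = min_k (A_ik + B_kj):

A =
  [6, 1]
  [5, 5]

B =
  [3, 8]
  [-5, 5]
A ⊗ B =
  [-4, 6]
  [0, 10]

Apply the min-plus product entry-by-entry:
  C[0][0] = min over k of (A[0][0] + B[0][0] = 6 + 3 = 9, A[0][1] + B[1][0] = 1 + -5 = -4) = -4 (attained at k = 1)
  C[0][1] = min over k of (A[0][0] + B[0][1] = 6 + 8 = 14, A[0][1] + B[1][1] = 1 + 5 = 6) = 6 (attained at k = 1)
  C[1][0] = min over k of (A[1][0] + B[0][0] = 5 + 3 = 8, A[1][1] + B[1][0] = 5 + -5 = 0) = 0 (attained at k = 1)
  C[1][1] = min over k of (A[1][0] + B[0][1] = 5 + 8 = 13, A[1][1] + B[1][1] = 5 + 5 = 10) = 10 (attained at k = 1)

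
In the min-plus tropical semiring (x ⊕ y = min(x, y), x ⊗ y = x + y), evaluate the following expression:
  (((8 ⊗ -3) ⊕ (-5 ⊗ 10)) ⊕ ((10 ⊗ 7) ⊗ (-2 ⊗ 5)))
(((8 ⊗ -3) ⊕ (-5 ⊗ 10)) ⊕ ((10 ⊗ 7) ⊗ (-2 ⊗ 5))) = 5

Expand innermost to outermost. Recall ⊕ takes the minimum of its arguments and ⊗ takes their sum. Working out the expression (((8 ⊗ -3) ⊕ (-5 ⊗ 10)) ⊕ ((10 ⊗ 7) ⊗ (-2 ⊗ 5))) gives 5.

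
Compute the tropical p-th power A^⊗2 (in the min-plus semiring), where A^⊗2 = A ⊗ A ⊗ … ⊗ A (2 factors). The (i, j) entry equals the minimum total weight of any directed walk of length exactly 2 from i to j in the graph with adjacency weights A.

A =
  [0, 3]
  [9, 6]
A^⊗2 =
  [0, 3]
  [9, 12]

Each entry (A^⊗2)_ij equals the minimum over all length-2 walks i = v_0 → v_1 → … → v_2 = j of Σ_t A[v_t][v_{t+1}]. For example, for (i, j) = (0, 1) we minimise over 2 possible intermediate vertex sequences; the minimum is 3, attained along the walk 0 → 0 → 1.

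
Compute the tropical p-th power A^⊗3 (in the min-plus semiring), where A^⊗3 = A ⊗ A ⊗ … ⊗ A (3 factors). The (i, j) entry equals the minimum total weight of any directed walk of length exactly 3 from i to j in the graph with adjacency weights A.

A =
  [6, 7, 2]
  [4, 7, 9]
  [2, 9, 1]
A^⊗3 =
  [5, 11, 4]
  [8, 15, 7]
  [4, 10, 3]

Each entry (A^⊗3)_ij equals the minimum over all length-3 walks i = v_0 → v_1 → … → v_3 = j of Σ_t A[v_t][v_{t+1}]. For example, for (i, j) = (0, 2) we minimise over 9 possible intermediate vertex sequences; the minimum is 4, attained along the walk 0 → 2 → 2 → 2.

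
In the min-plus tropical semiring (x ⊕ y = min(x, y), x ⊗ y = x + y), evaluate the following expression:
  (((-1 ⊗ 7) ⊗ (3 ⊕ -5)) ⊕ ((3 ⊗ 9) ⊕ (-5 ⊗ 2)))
(((-1 ⊗ 7) ⊗ (3 ⊕ -5)) ⊕ ((3 ⊗ 9) ⊕ (-5 ⊗ 2))) = -3

Expand innermost to outermost. Recall ⊕ takes the minimum of its arguments and ⊗ takes their sum. Working out the expression (((-1 ⊗ 7) ⊗ (3 ⊕ -5)) ⊕ ((3 ⊗ 9) ⊕ (-5 ⊗ 2))) gives -3.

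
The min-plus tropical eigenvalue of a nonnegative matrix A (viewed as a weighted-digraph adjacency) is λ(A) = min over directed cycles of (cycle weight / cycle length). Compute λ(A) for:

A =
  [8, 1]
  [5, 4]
λ(A) = 3

Enumerate directed cycles and compute their means (weight / length). Sample:
  cycle 0 → 0: weight = 8, length = 1, mean = 8/1 ≈ 8.000
  cycle 1 → 1: weight = 4, length = 1, mean = 4/1 ≈ 4.000
  cycle 0 → 1 → 0: weight = 6, length = 2, mean = 6/2 ≈ 3.000
  cycle 1 → 0 → 1: weight = 6, length = 2, mean = 6/2 ≈ 3.000
Minimum mean = 3.000, attained e.g. along the cycle 0 → 1 → 0 with weight 6 and length 2. So λ(A) = 6/2 = 3.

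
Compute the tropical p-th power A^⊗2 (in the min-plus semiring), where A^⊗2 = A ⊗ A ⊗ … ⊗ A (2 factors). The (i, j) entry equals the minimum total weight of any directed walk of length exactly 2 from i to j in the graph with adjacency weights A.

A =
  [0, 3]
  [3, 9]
A^⊗2 =
  [0, 3]
  [3, 6]

Each entry (A^⊗2)_ij equals the minimum over all length-2 walks i = v_0 → v_1 → … → v_2 = j of Σ_t A[v_t][v_{t+1}]. For example, for (i, j) = (0, 1) we minimise over 2 possible intermediate vertex sequences; the minimum is 3, attained along the walk 0 → 0 → 1.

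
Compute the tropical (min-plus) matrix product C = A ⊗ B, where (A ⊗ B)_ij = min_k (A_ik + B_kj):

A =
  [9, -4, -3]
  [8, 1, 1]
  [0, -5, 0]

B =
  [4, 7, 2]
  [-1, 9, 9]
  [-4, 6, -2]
A ⊗ B =
  [-7, 3, -5]
  [-3, 7, -1]
  [-6, 4, -2]

Apply the min-plus product entry-by-entry:
  C[0][0] = min over k of (A[0][0] + B[0][0] = 9 + 4 = 13, A[0][1] + B[1][0] = -4 + -1 = -5, A[0][2] + B[2][0] = -3 + -4 = -7) = -7 (attained at k = 2)
  C[0][1] = min over k of (A[0][0] + B[0][1] = 9 + 7 = 16, A[0][1] + B[1][1] = -4 + 9 = 5, A[0][2] + B[2][1] = -3 + 6 = 3) = 3 (attained at k = 2)
  C[0][2] = min over k of (A[0][0] + B[0][2] = 9 + 2 = 11, A[0][1] + B[1][2] = -4 + 9 = 5, A[0][2] + B[2][2] = -3 + -2 = -5) = -5 (attained at k = 2)
  C[1][0] = min over k of (A[1][0] + B[0][0] = 8 + 4 = 12, A[1][1] + B[1][0] = 1 + -1 = 0, A[1][2] + B[2][0] = 1 + -4 = -3) = -3 (attained at k = 2)
  C[1][1] = min over k of (A[1][0] + B[0][1] = 8 + 7 = 15, A[1][1] + B[1][1] = 1 + 9 = 10, A[1][2] + B[2][1] = 1 + 6 = 7) = 7 (attained at k = 2)
  C[1][2] = min over k of (A[1][0] + B[0][2] = 8 + 2 = 10, A[1][1] + B[1][2] = 1 + 9 = 10, A[1][2] + B[2][2] = 1 + -2 = -1) = -1 (attained at k = 2)
  C[2][0] = min over k of (A[2][0] + B[0][0] = 0 + 4 = 4, A[2][1] + B[1][0] = -5 + -1 = -6, A[2][2] + B[2][0] = 0 + -4 = -4) = -6 (attained at k = 1)
  C[2][1] = min over k of (A[2][0] + B[0][1] = 0 + 7 = 7, A[2][1] + B[1][1] = -5 + 9 = 4, A[2][2] + B[2][1] = 0 + 6 = 6) = 4 (attained at k = 1)
  C[2][2] = min over k of (A[2][0] + B[0][2] = 0 + 2 = 2, A[2][1] + B[1][2] = -5 + 9 = 4, A[2][2] + B[2][2] = 0 + -2 = -2) = -2 (attained at k = 2)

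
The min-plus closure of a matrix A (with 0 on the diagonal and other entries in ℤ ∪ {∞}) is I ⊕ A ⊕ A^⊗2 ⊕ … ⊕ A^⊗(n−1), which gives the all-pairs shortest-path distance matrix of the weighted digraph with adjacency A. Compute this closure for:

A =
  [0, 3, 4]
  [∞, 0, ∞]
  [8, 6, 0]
Closure =
  [0, 3, 4]
  [∞, 0, ∞]
  [8, 6, 0]

This is the Floyd-Warshall all-pairs shortest-path computation. For each intermediate vertex k = 0, 1, …, 2, update dist[i][j] ← min(dist[i][j], dist[i][k] + dist[k][j]). The final matrix gives, for each (i, j), the minimum total weight of any directed path from i to j (possibly empty when i = j).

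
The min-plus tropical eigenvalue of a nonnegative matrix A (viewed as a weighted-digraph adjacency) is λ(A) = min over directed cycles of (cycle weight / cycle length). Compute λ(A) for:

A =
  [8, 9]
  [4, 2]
λ(A) = 2

Enumerate directed cycles and compute their means (weight / length). Sample:
  cycle 0 → 0: weight = 8, length = 1, mean = 8/1 ≈ 8.000
  cycle 1 → 1: weight = 2, length = 1, mean = 2/1 ≈ 2.000
  cycle 0 → 1 → 0: weight = 13, length = 2, mean = 13/2 ≈ 6.500
  cycle 1 → 0 → 1: weight = 13, length = 2, mean = 13/2 ≈ 6.500
Minimum mean = 2.000, attained e.g. along the cycle 1 → 1 with weight 2 and length 1. So λ(A) = 2/1 = 2.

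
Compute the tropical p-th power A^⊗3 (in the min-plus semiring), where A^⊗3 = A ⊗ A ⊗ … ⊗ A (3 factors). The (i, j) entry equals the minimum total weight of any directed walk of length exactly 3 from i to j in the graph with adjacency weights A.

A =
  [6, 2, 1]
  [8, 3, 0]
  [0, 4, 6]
A^⊗3 =
  [2, 3, 2]
  [3, 2, 1]
  [1, 5, 2]

Each entry (A^⊗3)_ij equals the minimum over all length-3 walks i = v_0 → v_1 → … → v_3 = j of Σ_t A[v_t][v_{t+1}]. For example, for (i, j) = (0, 2) we minimise over 9 possible intermediate vertex sequences; the minimum is 2, attained along the walk 0 → 2 → 0 → 2.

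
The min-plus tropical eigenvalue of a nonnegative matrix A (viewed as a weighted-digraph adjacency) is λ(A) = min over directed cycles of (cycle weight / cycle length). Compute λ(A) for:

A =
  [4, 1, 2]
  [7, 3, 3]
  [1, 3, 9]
λ(A) = 3/2

Enumerate directed cycles and compute their means (weight / length). Sample:
  cycle 0 → 0: weight = 4, length = 1, mean = 4/1 ≈ 4.000
  cycle 1 → 1: weight = 3, length = 1, mean = 3/1 ≈ 3.000
  cycle 2 → 2: weight = 9, length = 1, mean = 9/1 ≈ 9.000
  cycle 0 → 1 → 0: weight = 8, length = 2, mean = 8/2 ≈ 4.000
  cycle 0 → 2 → 0: weight = 3, length = 2, mean = 3/2 ≈ 1.500
  cycle 1 → 0 → 1: weight = 8, length = 2, mean = 8/2 ≈ 4.000
Minimum mean = 1.500, attained e.g. along the cycle 0 → 2 → 0 with weight 3 and length 2. So λ(A) = 3/2 = 3/2.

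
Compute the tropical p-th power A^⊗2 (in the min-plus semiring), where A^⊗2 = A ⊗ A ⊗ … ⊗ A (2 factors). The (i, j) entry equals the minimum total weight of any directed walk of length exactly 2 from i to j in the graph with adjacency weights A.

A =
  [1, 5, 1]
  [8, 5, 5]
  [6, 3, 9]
A^⊗2 =
  [2, 4, 2]
  [9, 8, 9]
  [7, 8, 7]

Each entry (A^⊗2)_ij equals the minimum over all length-2 walks i = v_0 → v_1 → … → v_2 = j of Σ_t A[v_t][v_{t+1}]. For example, for (i, j) = (0, 2) we minimise over 3 possible intermediate vertex sequences; the minimum is 2, attained along the walk 0 → 0 → 2.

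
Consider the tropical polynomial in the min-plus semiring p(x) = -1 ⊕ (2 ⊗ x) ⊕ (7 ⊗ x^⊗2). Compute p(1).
p(1) = -1

A tropical monomial a ⊗ x^⊗i evaluates to a + i · x. Evaluating each term at x = 1:
  Term 0 contributes -1 + 0 · 1 = -1
  Term 1 contributes 2 + 1 · 1 = 3
  Term 2 contributes 7 + 2 · 1 = 9
p(1) = ⊕ of these = min[-1, 3, 9] = -1.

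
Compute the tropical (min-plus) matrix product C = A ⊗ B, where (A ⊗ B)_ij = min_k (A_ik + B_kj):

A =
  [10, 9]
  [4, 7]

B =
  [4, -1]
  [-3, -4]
A ⊗ B =
  [6, 5]
  [4, 3]

Apply the min-plus product entry-by-entry:
  C[0][0] = min over k of (A[0][0] + B[0][0] = 10 + 4 = 14, A[0][1] + B[1][0] = 9 + -3 = 6) = 6 (attained at k = 1)
  C[0][1] = min over k of (A[0][0] + B[0][1] = 10 + -1 = 9, A[0][1] + B[1][1] = 9 + -4 = 5) = 5 (attained at k = 1)
  C[1][0] = min over k of (A[1][0] + B[0][0] = 4 + 4 = 8, A[1][1] + B[1][0] = 7 + -3 = 4) = 4 (attained at k = 1)
  C[1][1] = min over k of (A[1][0] + B[0][1] = 4 + -1 = 3, A[1][1] + B[1][1] = 7 + -4 = 3) = 3 (attained at k = 0)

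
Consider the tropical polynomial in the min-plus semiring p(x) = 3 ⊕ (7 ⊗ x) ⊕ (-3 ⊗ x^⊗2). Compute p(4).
p(4) = 3

A tropical monomial a ⊗ x^⊗i evaluates to a + i · x. Evaluating each term at x = 4:
  Term 0 contributes 3 + 0 · 4 = 3
  Term 1 contributes 7 + 1 · 4 = 11
  Term 2 contributes -3 + 2 · 4 = 5
p(4) = ⊕ of these = min[3, 11, 5] = 3.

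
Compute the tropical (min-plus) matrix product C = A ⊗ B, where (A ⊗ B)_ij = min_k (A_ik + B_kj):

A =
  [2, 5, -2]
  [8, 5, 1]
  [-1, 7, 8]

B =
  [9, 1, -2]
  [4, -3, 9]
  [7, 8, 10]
A ⊗ B =
  [5, 2, 0]
  [8, 2, 6]
  [8, 0, -3]

Apply the min-plus product entry-by-entry:
  C[0][0] = min over k of (A[0][0] + B[0][0] = 2 + 9 = 11, A[0][1] + B[1][0] = 5 + 4 = 9, A[0][2] + B[2][0] = -2 + 7 = 5) = 5 (attained at k = 2)
  C[0][1] = min over k of (A[0][0] + B[0][1] = 2 + 1 = 3, A[0][1] + B[1][1] = 5 + -3 = 2, A[0][2] + B[2][1] = -2 + 8 = 6) = 2 (attained at k = 1)
  C[0][2] = min over k of (A[0][0] + B[0][2] = 2 + -2 = 0, A[0][1] + B[1][2] = 5 + 9 = 14, A[0][2] + B[2][2] = -2 + 10 = 8) = 0 (attained at k = 0)
  C[1][0] = min over k of (A[1][0] + B[0][0] = 8 + 9 = 17, A[1][1] + B[1][0] = 5 + 4 = 9, A[1][2] + B[2][0] = 1 + 7 = 8) = 8 (attained at k = 2)
  C[1][1] = min over k of (A[1][0] + B[0][1] = 8 + 1 = 9, A[1][1] + B[1][1] = 5 + -3 = 2, A[1][2] + B[2][1] = 1 + 8 = 9) = 2 (attained at k = 1)
  C[1][2] = min over k of (A[1][0] + B[0][2] = 8 + -2 = 6, A[1][1] + B[1][2] = 5 + 9 = 14, A[1][2] + B[2][2] = 1 + 10 = 11) = 6 (attained at k = 0)
  C[2][0] = min over k of (A[2][0] + B[0][0] = -1 + 9 = 8, A[2][1] + B[1][0] = 7 + 4 = 11, A[2][2] + B[2][0] = 8 + 7 = 15) = 8 (attained at k = 0)
  C[2][1] = min over k of (A[2][0] + B[0][1] = -1 + 1 = 0, A[2][1] + B[1][1] = 7 + -3 = 4, A[2][2] + B[2][1] = 8 + 8 = 16) = 0 (attained at k = 0)
  C[2][2] = min over k of (A[2][0] + B[0][2] = -1 + -2 = -3, A[2][1] + B[1][2] = 7 + 9 = 16, A[2][2] + B[2][2] = 8 + 10 = 18) = -3 (attained at k = 0)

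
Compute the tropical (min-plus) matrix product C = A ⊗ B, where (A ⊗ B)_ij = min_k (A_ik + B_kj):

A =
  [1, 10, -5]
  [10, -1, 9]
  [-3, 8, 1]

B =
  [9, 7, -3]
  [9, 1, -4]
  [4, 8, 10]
A ⊗ B =
  [-1, 3, -2]
  [8, 0, -5]
  [5, 4, -6]

Apply the min-plus product entry-by-entry:
  C[0][0] = min over k of (A[0][0] + B[0][0] = 1 + 9 = 10, A[0][1] + B[1][0] = 10 + 9 = 19, A[0][2] + B[2][0] = -5 + 4 = -1) = -1 (attained at k = 2)
  C[0][1] = min over k of (A[0][0] + B[0][1] = 1 + 7 = 8, A[0][1] + B[1][1] = 10 + 1 = 11, A[0][2] + B[2][1] = -5 + 8 = 3) = 3 (attained at k = 2)
  C[0][2] = min over k of (A[0][0] + B[0][2] = 1 + -3 = -2, A[0][1] + B[1][2] = 10 + -4 = 6, A[0][2] + B[2][2] = -5 + 10 = 5) = -2 (attained at k = 0)
  C[1][0] = min over k of (A[1][0] + B[0][0] = 10 + 9 = 19, A[1][1] + B[1][0] = -1 + 9 = 8, A[1][2] + B[2][0] = 9 + 4 = 13) = 8 (attained at k = 1)
  C[1][1] = min over k of (A[1][0] + B[0][1] = 10 + 7 = 17, A[1][1] + B[1][1] = -1 + 1 = 0, A[1][2] + B[2][1] = 9 + 8 = 17) = 0 (attained at k = 1)
  C[1][2] = min over k of (A[1][0] + B[0][2] = 10 + -3 = 7, A[1][1] + B[1][2] = -1 + -4 = -5, A[1][2] + B[2][2] = 9 + 10 = 19) = -5 (attained at k = 1)
  C[2][0] = min over k of (A[2][0] + B[0][0] = -3 + 9 = 6, A[2][1] + B[1][0] = 8 + 9 = 17, A[2][2] + B[2][0] = 1 + 4 = 5) = 5 (attained at k = 2)
  C[2][1] = min over k of (A[2][0] + B[0][1] = -3 + 7 = 4, A[2][1] + B[1][1] = 8 + 1 = 9, A[2][2] + B[2][1] = 1 + 8 = 9) = 4 (attained at k = 0)
  C[2][2] = min over k of (A[2][0] + B[0][2] = -3 + -3 = -6, A[2][1] + B[1][2] = 8 + -4 = 4, A[2][2] + B[2][2] = 1 + 10 = 11) = -6 (attained at k = 0)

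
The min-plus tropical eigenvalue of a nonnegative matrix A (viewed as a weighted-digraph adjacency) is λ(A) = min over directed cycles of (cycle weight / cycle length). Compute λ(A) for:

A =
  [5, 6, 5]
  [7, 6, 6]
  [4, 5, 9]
λ(A) = 9/2

Enumerate directed cycles and compute their means (weight / length). Sample:
  cycle 0 → 0: weight = 5, length = 1, mean = 5/1 ≈ 5.000
  cycle 1 → 1: weight = 6, length = 1, mean = 6/1 ≈ 6.000
  cycle 2 → 2: weight = 9, length = 1, mean = 9/1 ≈ 9.000
  cycle 0 → 1 → 0: weight = 13, length = 2, mean = 13/2 ≈ 6.500
  cycle 0 → 2 → 0: weight = 9, length = 2, mean = 9/2 ≈ 4.500
  cycle 1 → 0 → 1: weight = 13, length = 2, mean = 13/2 ≈ 6.500
Minimum mean = 4.500, attained e.g. along the cycle 0 → 2 → 0 with weight 9 and length 2. So λ(A) = 9/2 = 9/2.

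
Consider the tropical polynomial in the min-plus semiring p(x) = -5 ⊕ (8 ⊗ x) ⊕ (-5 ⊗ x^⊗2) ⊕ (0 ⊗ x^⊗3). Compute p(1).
p(1) = -5

A tropical monomial a ⊗ x^⊗i evaluates to a + i · x. Evaluating each term at x = 1:
  Term 0 contributes -5 + 0 · 1 = -5
  Term 1 contributes 8 + 1 · 1 = 9
  Term 2 contributes -5 + 2 · 1 = -3
  Term 3 contributes 0 + 3 · 1 = 3
p(1) = ⊕ of these = min[-5, 9, -3, 3] = -5.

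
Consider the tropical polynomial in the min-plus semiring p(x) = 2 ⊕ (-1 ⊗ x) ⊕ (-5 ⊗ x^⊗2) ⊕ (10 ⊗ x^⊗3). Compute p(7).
p(7) = 2

A tropical monomial a ⊗ x^⊗i evaluates to a + i · x. Evaluating each term at x = 7:
  Term 0 contributes 2 + 0 · 7 = 2
  Term 1 contributes -1 + 1 · 7 = 6
  Term 2 contributes -5 + 2 · 7 = 9
  Term 3 contributes 10 + 3 · 7 = 31
p(7) = ⊕ of these = min[2, 6, 9, 31] = 2.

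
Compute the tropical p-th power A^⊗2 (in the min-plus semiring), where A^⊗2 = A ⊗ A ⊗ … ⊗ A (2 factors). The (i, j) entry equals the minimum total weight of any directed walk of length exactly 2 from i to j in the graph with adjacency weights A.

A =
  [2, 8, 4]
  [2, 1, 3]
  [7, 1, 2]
A^⊗2 =
  [4, 5, 6]
  [3, 2, 4]
  [3, 2, 4]

Each entry (A^⊗2)_ij equals the minimum over all length-2 walks i = v_0 → v_1 → … → v_2 = j of Σ_t A[v_t][v_{t+1}]. For example, for (i, j) = (0, 2) we minimise over 3 possible intermediate vertex sequences; the minimum is 6, attained along the walk 0 → 0 → 2.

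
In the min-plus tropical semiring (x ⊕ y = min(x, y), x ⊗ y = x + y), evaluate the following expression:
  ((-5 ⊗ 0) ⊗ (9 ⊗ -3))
((-5 ⊗ 0) ⊗ (9 ⊗ -3)) = 1

Expand innermost to outermost. Recall ⊕ takes the minimum of its arguments and ⊗ takes their sum. Working out the expression ((-5 ⊗ 0) ⊗ (9 ⊗ -3)) gives 1.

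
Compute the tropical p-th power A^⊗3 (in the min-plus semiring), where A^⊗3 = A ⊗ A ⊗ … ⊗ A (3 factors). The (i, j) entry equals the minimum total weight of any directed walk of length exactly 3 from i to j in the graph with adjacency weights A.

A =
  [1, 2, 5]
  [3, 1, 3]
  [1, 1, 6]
A^⊗3 =
  [3, 4, 6]
  [5, 3, 5]
  [3, 3, 5]

Each entry (A^⊗3)_ij equals the minimum over all length-3 walks i = v_0 → v_1 → … → v_3 = j of Σ_t A[v_t][v_{t+1}]. For example, for (i, j) = (0, 2) we minimise over 9 possible intermediate vertex sequences; the minimum is 6, attained along the walk 0 → 0 → 1 → 2.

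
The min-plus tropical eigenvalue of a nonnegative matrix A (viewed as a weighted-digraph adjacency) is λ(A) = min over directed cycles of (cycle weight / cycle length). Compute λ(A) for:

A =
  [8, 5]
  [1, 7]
λ(A) = 3

Enumerate directed cycles and compute their means (weight / length). Sample:
  cycle 0 → 0: weight = 8, length = 1, mean = 8/1 ≈ 8.000
  cycle 1 → 1: weight = 7, length = 1, mean = 7/1 ≈ 7.000
  cycle 0 → 1 → 0: weight = 6, length = 2, mean = 6/2 ≈ 3.000
  cycle 1 → 0 → 1: weight = 6, length = 2, mean = 6/2 ≈ 3.000
Minimum mean = 3.000, attained e.g. along the cycle 0 → 1 → 0 with weight 6 and length 2. So λ(A) = 6/2 = 3.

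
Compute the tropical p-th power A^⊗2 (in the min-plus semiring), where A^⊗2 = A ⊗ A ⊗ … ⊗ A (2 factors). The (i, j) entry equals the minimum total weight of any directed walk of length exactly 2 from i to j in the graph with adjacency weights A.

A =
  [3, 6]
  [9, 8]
A^⊗2 =
  [6, 9]
  [12, 15]

Each entry (A^⊗2)_ij equals the minimum over all length-2 walks i = v_0 → v_1 → … → v_2 = j of Σ_t A[v_t][v_{t+1}]. For example, for (i, j) = (0, 1) we minimise over 2 possible intermediate vertex sequences; the minimum is 9, attained along the walk 0 → 0 → 1.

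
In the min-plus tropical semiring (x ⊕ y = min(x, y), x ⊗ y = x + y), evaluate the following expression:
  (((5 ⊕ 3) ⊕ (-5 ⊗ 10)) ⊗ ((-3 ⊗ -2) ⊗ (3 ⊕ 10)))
(((5 ⊕ 3) ⊕ (-5 ⊗ 10)) ⊗ ((-3 ⊗ -2) ⊗ (3 ⊕ 10))) = 1

Expand innermost to outermost. Recall ⊕ takes the minimum of its arguments and ⊗ takes their sum. Working out the expression (((5 ⊕ 3) ⊕ (-5 ⊗ 10)) ⊗ ((-3 ⊗ -2) ⊗ (3 ⊕ 10))) gives 1.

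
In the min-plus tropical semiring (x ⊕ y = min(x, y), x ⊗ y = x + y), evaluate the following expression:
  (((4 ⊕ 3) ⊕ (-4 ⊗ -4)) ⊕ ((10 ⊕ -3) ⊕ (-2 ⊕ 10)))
(((4 ⊕ 3) ⊕ (-4 ⊗ -4)) ⊕ ((10 ⊕ -3) ⊕ (-2 ⊕ 10))) = -8

Expand innermost to outermost. Recall ⊕ takes the minimum of its arguments and ⊗ takes their sum. Working out the expression (((4 ⊕ 3) ⊕ (-4 ⊗ -4)) ⊕ ((10 ⊕ -3) ⊕ (-2 ⊕ 10))) gives -8.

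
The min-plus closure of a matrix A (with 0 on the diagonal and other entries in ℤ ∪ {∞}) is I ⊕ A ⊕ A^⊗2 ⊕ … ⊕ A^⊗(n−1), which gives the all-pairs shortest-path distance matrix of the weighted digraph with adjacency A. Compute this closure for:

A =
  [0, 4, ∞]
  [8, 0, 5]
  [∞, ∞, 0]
Closure =
  [0, 4, 9]
  [8, 0, 5]
  [∞, ∞, 0]

This is the Floyd-Warshall all-pairs shortest-path computation. For each intermediate vertex k = 0, 1, …, 2, update dist[i][j] ← min(dist[i][j], dist[i][k] + dist[k][j]). The final matrix gives, for each (i, j), the minimum total weight of any directed path from i to j (possibly empty when i = j).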